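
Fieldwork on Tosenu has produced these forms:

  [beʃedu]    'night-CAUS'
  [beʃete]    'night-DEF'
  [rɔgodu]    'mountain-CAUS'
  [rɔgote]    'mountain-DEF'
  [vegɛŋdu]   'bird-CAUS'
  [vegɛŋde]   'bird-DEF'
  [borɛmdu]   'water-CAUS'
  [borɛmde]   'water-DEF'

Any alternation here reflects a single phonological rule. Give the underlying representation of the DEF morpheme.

The DEF suffix surfaces as [-de] and [-te], depending on the final segment of the stem.
By contrast the CAUS suffix keeps its initial [d] throughout — that segment must be underlying.
The DEF suffix is therefore /-te/ underlyingly, with post-nasal voicing: voiceless stops become voiced after a nasal.

/-te/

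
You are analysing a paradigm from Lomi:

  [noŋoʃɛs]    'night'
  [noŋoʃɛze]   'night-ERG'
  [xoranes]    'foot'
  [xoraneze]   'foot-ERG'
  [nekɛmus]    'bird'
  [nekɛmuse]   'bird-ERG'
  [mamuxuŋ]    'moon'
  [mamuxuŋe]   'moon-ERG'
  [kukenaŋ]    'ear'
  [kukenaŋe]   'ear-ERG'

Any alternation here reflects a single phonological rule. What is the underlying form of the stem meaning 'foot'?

/xoranez/

The root 'foot' surfaces as [xoranes] and [xoraneze], with a stem-final [s] ~ [z] alternation.
If /s/ were underlying and a rule turned it into [z] before the ERG suffix, 'bird' would also alternate; but it has [s] in both [nekɛmus] and [nekɛmuse].
So /z/ is underlying, and a rule of word-final obstruent devoicing — voiced obstruents become voiceless word-finally — gives [s].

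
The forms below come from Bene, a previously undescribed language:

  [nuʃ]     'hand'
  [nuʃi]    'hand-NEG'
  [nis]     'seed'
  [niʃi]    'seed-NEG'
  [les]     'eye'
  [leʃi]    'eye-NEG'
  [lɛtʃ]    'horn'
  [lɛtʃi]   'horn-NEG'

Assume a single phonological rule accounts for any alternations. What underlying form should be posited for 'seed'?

/nis/

The stem for 'seed' ends in [s] in [nis] but [ʃ] in [niʃi].
But 'hand' keeps [ʃ] in both environments ([nuʃ], [nuʃi]), so there is no rule changing /ʃ/ to [s] in isolation.
So /s/ is underlying, and a rule of palatalization before a front vowel — /s/ becomes palato-alveolar [ʃ] before a front vowel — gives [ʃ].
Hence 'seed' is /nis/ underlyingly.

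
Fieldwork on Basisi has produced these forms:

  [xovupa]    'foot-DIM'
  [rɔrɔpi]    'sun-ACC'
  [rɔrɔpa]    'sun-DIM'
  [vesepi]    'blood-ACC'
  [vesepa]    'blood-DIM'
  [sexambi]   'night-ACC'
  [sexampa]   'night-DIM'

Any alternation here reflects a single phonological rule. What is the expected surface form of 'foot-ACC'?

The ACC morpheme has two allomorphs, [-bi] and [-pi].
The DIM suffix, which begins with [p], is invariant after every stem; so [p] is not altered by any rule here.
The ACC suffix is therefore /-bi/ underlyingly, with post-vocalic devoicing: voiced stops become voiceless after a vowel.
After 'foot', which ends in a vowel, the suffix surfaces as [-pi], giving [xovupi].

[xovupi]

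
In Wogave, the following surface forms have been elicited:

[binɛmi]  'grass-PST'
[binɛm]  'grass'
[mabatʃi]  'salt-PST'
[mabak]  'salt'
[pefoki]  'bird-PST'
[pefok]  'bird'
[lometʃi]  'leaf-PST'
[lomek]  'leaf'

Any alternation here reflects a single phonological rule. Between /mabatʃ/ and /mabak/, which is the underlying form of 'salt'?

/mabatʃ/

In [mabatʃi] and [mabak] the final segment of 'salt' alternates: [tʃ] ~ [k].
But 'bird' keeps [k] in both environments ([pefoki], [pefok]), so there is no rule changing /k/ to [tʃ] before the PST suffix.
The alternation reflects depalatalization: palato-alveolar /tʃ/ becomes [k] when no front vowel follows. /tʃ/ is underlying.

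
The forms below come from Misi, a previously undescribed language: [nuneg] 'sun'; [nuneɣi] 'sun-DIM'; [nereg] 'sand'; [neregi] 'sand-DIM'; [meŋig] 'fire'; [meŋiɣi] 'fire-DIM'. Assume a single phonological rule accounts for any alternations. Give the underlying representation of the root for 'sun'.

/nuneɣ/

The root 'sun' surfaces as [nuneg] and [nuneɣi], with a stem-final [g] ~ [ɣ] alternation.
Compare 'sand', with invariant [g] in [nereg] and [neregi]: an analysis with underlying /g/ and a rule producing [ɣ] before the DIM suffix would wrongly predict alternation here too.
The underlying segment must be /ɣ/; voiced fricatives become stops word-finally, yielding [g] there.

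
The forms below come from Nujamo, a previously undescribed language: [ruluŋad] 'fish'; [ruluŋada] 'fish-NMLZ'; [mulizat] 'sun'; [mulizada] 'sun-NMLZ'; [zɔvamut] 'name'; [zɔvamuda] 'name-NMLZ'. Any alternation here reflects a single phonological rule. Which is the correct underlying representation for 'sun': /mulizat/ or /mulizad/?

The root 'sun' surfaces as [mulizat] and [mulizada], with a stem-final [t] ~ [d] alternation.
But 'fish' keeps [d] in both environments ([ruluŋad], [ruluŋada]), so there is no rule changing /d/ to [t] in isolation.
So /t/ is underlying, and a rule of intervocalic voicing — voiceless stops become voiced between vowels — gives [d].

/mulizat/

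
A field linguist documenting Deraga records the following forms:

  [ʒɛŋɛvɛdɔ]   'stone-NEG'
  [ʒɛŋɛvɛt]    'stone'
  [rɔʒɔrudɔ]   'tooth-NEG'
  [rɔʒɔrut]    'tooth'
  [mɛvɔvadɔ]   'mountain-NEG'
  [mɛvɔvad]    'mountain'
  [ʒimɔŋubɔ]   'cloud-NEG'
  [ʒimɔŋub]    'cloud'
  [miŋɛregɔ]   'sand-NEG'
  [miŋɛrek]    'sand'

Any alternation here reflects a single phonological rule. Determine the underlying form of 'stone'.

The root 'stone' surfaces as [ʒɛŋɛvɛdɔ] and [ʒɛŋɛvɛt], with a stem-final [d] ~ [t] alternation.
The stem 'mountain' ([mɛvɔvadɔ], [mɛvɔvad]) shows [d] unchanged in both environments, so [d] cannot be basic with [t] derived in isolation.
So /t/ is underlying, and a rule of intervocalic voicing — voiceless stops become voiced between vowels — gives [d].

/ʒɛŋɛvɛt/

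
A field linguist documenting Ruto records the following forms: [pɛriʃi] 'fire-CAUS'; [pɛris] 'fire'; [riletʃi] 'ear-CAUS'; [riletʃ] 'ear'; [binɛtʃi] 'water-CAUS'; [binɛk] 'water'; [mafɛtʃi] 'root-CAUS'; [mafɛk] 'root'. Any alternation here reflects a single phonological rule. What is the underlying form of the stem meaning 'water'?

In [binɛtʃi] and [binɛk] the final segment of 'water' alternates: [tʃ] ~ [k].
But 'ear' keeps [tʃ] in both environments ([riletʃi], [riletʃ]), so there is no rule changing /tʃ/ to [k] in isolation.
Therefore /k/ is basic and [tʃ] is derived by palatalization before a front vowel (/k/ and /s/ become palato-alveolar [tʃ] and [ʃ] before a front vowel).

/binɛk/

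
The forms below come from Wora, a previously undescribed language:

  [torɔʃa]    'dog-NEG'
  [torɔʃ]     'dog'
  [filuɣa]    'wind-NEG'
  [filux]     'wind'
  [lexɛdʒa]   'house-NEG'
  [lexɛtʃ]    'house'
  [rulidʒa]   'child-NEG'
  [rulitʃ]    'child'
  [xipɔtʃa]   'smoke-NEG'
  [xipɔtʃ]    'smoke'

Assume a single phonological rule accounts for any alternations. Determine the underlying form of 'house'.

/lexɛdʒ/

The root 'house' surfaces as [lexɛdʒa] and [lexɛtʃ], with a stem-final [dʒ] ~ [tʃ] alternation.
The stem 'smoke' ([xipɔtʃa], [xipɔtʃ]) shows [tʃ] unchanged in both environments, so [tʃ] cannot be basic with [dʒ] derived before the NEG suffix.
Therefore /dʒ/ is basic and [tʃ] is derived by word-final obstruent devoicing (voiced obstruents become voiceless word-finally).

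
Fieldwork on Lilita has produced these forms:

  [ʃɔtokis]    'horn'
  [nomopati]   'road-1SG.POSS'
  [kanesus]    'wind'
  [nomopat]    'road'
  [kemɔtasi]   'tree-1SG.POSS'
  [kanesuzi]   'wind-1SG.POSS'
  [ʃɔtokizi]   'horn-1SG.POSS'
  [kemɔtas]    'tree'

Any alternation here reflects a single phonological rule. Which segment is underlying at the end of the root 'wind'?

'wind' shows [z] ~ [s] at the end of the stem ([kanesuzi] vs [kanesus]).
If /s/ were underlying and a rule turned it into [z] before the 1SG.POSS suffix, 'tree' would also alternate; but it has [s] in both [kemɔtasi] and [kemɔtas].
So /z/ is underlying, and a rule of word-final obstruent devoicing — voiced obstruents become voiceless word-finally — gives [s].

/z/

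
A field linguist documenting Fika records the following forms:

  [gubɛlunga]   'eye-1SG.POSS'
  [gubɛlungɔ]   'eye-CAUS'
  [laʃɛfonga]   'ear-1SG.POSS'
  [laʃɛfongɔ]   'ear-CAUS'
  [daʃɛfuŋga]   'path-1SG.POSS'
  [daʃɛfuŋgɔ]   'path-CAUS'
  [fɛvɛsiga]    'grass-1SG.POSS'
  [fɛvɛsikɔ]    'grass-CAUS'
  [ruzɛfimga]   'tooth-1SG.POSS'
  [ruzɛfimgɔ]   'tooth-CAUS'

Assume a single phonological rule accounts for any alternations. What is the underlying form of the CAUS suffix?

The CAUS morpheme has two allomorphs, [-gɔ] and [-kɔ].
By contrast the 1SG.POSS suffix keeps its initial [g] throughout — that segment must be underlying.
So the underlying form is /-kɔ/, and voiceless stops become voiced after a nasal.

/-kɔ/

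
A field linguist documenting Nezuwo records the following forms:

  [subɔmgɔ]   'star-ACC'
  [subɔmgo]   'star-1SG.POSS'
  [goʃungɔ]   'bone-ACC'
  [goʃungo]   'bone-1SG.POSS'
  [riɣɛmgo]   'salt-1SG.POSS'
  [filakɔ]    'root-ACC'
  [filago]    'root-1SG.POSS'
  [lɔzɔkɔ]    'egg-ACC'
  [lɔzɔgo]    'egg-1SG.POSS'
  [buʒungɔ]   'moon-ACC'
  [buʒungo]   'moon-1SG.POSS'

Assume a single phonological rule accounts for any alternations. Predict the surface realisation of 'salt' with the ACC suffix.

The ACC morpheme has two allomorphs, [-gɔ] and [-kɔ].
By contrast the 1SG.POSS suffix keeps its initial [g] throughout — that segment must be underlying.
The ACC suffix is therefore /-kɔ/ underlyingly, with post-nasal voicing: voiceless stops become voiced after a nasal.
After 'salt', which ends in a nasal, the suffix surfaces as [-gɔ], giving [riɣɛmgɔ].

[riɣɛmgɔ]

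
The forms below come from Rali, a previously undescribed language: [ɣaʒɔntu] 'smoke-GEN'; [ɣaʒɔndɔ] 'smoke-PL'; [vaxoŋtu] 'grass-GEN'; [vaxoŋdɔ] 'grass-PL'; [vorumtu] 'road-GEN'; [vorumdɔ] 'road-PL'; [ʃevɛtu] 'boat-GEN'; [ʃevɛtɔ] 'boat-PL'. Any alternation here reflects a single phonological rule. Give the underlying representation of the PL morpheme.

/-dɔ/

The PL suffix surfaces as [-dɔ] and [-tɔ], depending on the final segment of the stem.
The GEN suffix, which begins with [t], is invariant after every stem; so [t] is not altered by any rule here.
So the underlying form is /-dɔ/, and voiced stops become voiceless after a vowel.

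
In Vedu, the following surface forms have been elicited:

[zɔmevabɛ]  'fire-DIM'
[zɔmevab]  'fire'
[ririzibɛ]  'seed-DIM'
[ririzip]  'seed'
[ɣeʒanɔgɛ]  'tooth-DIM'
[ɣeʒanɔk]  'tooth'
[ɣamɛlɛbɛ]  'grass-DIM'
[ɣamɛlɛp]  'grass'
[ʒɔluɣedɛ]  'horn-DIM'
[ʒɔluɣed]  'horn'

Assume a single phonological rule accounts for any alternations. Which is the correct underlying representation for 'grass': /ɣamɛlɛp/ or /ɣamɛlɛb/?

In [ɣamɛlɛbɛ] and [ɣamɛlɛp] the final segment of 'grass' alternates: [b] ~ [p].
Compare 'fire', with invariant [b] in [zɔmevabɛ] and [zɔmevab]: an analysis with underlying /b/ and a rule producing [p] in isolation would wrongly predict alternation here too.
Therefore /p/ is basic and [b] is derived by intervocalic voicing (voiceless stops become voiced between vowels).

/ɣamɛlɛp/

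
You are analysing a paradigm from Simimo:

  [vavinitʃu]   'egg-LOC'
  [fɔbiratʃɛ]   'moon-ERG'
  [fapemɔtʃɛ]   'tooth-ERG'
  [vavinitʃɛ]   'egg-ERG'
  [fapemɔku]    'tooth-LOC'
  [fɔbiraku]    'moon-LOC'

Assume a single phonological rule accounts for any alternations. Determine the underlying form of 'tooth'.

'tooth' shows [tʃ] ~ [k] at the end of the stem ([fapemɔtʃɛ] vs [fapemɔku]).
But 'egg' keeps [tʃ] in both environments ([vavinitʃɛ], [vavinitʃu]), so there is no rule changing /tʃ/ to [k] before the LOC suffix.
So /k/ is underlying, and a rule of palatalization before a front vowel — /k/ becomes palato-alveolar [tʃ] before a front vowel — gives [tʃ].
So 'tooth' = /fapemɔk/.

/fapemɔk/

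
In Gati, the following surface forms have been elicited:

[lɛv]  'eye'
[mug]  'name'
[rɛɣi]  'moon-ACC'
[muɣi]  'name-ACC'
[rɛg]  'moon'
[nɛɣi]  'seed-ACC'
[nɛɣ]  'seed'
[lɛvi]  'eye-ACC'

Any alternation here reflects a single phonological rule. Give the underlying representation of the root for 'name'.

The stem for 'name' ends in [ɣ] in [muɣi] but [g] in [mug].
Compare 'seed', with invariant [ɣ] in [nɛɣi] and [nɛɣ]: an analysis with underlying /ɣ/ and a rule producing [g] in isolation would wrongly predict alternation here too.
Therefore /g/ is basic and [ɣ] is derived by intervocalic spirantization (voiced stops become fricatives between vowels).
Hence 'name' is /mug/ underlyingly.

/mug/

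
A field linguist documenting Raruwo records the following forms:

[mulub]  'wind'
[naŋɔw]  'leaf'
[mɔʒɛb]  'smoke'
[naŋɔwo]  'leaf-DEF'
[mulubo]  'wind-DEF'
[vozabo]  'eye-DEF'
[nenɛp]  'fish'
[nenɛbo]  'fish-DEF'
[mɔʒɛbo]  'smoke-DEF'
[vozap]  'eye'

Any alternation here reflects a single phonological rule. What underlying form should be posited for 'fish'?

'fish' shows [p] ~ [b] at the end of the stem ([nenɛp] vs [nenɛbo]).
The stem 'smoke' ([mɔʒɛb], [mɔʒɛbo]) shows [b] unchanged in both environments, so [b] cannot be basic with [p] derived in isolation.
The alternation reflects intervocalic voicing: voiceless stops become voiced between vowels. /p/ is underlying.
So 'fish' = /nenɛp/.

/nenɛp/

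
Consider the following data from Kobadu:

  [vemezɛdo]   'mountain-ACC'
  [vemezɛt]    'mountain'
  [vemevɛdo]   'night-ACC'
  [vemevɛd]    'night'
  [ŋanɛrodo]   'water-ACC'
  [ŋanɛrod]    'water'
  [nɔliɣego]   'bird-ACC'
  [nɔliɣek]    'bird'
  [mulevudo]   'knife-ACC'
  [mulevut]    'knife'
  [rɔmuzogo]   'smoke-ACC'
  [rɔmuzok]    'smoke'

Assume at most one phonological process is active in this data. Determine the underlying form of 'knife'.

In [mulevudo] and [mulevut] the final segment of 'knife' alternates: [d] ~ [t].
The stem 'water' ([ŋanɛrodo], [ŋanɛrod]) shows [d] unchanged in both environments, so [d] cannot be basic with [t] derived in isolation.
Therefore /t/ is basic and [d] is derived by intervocalic voicing (voiceless stops become voiced between vowels).

/mulevut/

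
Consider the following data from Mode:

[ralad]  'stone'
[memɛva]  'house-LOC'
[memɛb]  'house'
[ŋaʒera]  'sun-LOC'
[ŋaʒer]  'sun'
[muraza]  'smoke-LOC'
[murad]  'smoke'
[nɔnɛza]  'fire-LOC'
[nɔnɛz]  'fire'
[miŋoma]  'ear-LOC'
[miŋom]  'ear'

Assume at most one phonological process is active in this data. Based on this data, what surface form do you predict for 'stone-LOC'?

The root 'smoke' surfaces as [muraza] and [murad], with a stem-final [z] ~ [d] alternation.
Compare 'fire', with invariant [z] in [nɔnɛza] and [nɔnɛz]: an analysis with underlying /z/ and a rule producing [d] in isolation would wrongly predict alternation here too.
The underlying segment must be /d/; voiced stops become fricatives between vowels, yielding [z] there.
The one attested form of 'stone', [ralad], shows underlying /ralad/. Applying the same rule between vowels gives [ralaza].

[ralaza]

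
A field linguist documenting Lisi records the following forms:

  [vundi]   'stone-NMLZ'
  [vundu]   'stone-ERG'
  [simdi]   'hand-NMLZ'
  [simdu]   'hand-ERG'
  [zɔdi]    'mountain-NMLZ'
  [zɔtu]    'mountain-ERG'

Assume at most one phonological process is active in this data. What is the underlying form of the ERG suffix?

The ERG suffix surfaces as [-du] and [-tu], depending on the final segment of the stem.
By contrast the NMLZ suffix keeps its initial [d] throughout — that segment must be underlying.
The ERG suffix is therefore /-tu/ underlyingly, with post-nasal voicing: voiceless stops become voiced after a nasal.

/-tu/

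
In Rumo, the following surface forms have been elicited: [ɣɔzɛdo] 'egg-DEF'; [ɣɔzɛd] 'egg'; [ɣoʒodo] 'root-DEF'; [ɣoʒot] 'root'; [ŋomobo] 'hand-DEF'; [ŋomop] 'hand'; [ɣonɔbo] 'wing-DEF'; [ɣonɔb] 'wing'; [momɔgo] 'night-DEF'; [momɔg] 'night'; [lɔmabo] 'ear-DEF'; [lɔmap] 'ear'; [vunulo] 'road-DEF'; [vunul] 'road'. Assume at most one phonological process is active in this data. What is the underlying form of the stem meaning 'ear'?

The stem for 'ear' ends in [b] in [lɔmabo] but [p] in [lɔmap].
Compare 'wing', with invariant [b] in [ɣonɔbo] and [ɣonɔb]: an analysis with underlying /b/ and a rule producing [p] in isolation would wrongly predict alternation here too.
The underlying segment must be /p/; voiceless stops become voiced between vowels, yielding [b] there.
Hence 'ear' is /lɔmap/ underlyingly.

/lɔmap/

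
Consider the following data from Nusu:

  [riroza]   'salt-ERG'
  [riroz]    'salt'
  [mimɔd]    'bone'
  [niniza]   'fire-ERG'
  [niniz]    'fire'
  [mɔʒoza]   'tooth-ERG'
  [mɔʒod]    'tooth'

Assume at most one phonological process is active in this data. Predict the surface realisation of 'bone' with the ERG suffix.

[mimɔza]

The root 'tooth' surfaces as [mɔʒoza] and [mɔʒod], with a stem-final [z] ~ [d] alternation.
The stem 'fire' ([niniza], [niniz]) shows [z] unchanged in both environments, so [z] cannot be basic with [d] derived in isolation.
The underlying segment must be /d/; voiced stops become fricatives between vowels, yielding [z] there.
The one attested form of 'bone', [mimɔd], shows underlying /mimɔd/. Applying the same rule between vowels gives [mimɔza].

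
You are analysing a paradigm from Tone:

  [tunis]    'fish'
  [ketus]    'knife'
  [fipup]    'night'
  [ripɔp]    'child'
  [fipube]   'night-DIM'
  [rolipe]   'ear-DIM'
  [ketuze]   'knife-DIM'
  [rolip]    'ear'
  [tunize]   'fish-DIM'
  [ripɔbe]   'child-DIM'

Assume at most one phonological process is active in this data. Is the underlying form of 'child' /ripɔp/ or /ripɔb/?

/ripɔb/

The stem for 'child' ends in [p] in [ripɔp] but [b] in [ripɔbe].
If /p/ were underlying and a rule turned it into [b] before the DIM suffix, 'ear' would also alternate; but it has [p] in both [rolip] and [rolipe].
So /b/ is underlying, and a rule of word-final obstruent devoicing — voiced obstruents become voiceless word-finally — gives [p].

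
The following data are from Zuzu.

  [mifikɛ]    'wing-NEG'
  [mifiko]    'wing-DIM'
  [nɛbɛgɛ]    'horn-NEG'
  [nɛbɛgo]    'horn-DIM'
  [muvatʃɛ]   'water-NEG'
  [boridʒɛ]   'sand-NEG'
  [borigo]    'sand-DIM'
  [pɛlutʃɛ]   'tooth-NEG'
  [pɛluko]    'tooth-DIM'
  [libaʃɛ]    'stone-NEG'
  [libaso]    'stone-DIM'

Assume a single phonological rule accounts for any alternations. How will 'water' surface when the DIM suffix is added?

The stem for 'tooth' ends in [tʃ] in [pɛlutʃɛ] but [k] in [pɛluko].
But 'wing' keeps [k] in both environments ([mifikɛ], [mifiko]), so there is no rule changing /k/ to [tʃ] before the NEG suffix.
So /tʃ/ is underlying, and a rule of depalatalization — palato-alveolar /tʃ/, /dʒ/ and /ʃ/ become [k], [g] and [s] when no front vowel follows — gives [k].
From [muvatʃɛ] the stem 'water' is /muvatʃ/; when no front vowel follows this yields [muvako].

[muvako]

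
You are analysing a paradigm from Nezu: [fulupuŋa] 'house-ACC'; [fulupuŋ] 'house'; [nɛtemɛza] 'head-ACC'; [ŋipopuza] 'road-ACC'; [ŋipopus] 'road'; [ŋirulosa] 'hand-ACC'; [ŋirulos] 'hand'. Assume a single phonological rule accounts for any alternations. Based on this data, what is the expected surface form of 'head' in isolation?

[nɛtemɛs]

In [ŋipopuza] and [ŋipopus] the final segment of 'road' alternates: [z] ~ [s].
The stem 'hand' ([ŋirulosa], [ŋirulos]) shows [s] unchanged in both environments, so [s] cannot be basic with [z] derived before the ACC suffix.
The underlying segment must be /z/; voiced obstruents become voiceless word-finally, yielding [s] there.
The one attested form of 'head', [nɛtemɛza], shows underlying /nɛtemɛz/. Applying the same rule word-finally gives [nɛtemɛs].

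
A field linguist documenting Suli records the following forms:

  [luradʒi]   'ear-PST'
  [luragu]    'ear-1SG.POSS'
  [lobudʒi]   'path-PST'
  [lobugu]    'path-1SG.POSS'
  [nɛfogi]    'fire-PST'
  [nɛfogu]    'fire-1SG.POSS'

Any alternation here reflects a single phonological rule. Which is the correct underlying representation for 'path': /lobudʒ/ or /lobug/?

The root 'path' surfaces as [lobudʒi] and [lobugu], with a stem-final [dʒ] ~ [g] alternation.
Compare 'fire', with invariant [g] in [nɛfogi] and [nɛfogu]: an analysis with underlying /g/ and a rule producing [dʒ] before the PST suffix would wrongly predict alternation here too.
So /dʒ/ is underlying, and a rule of depalatalization — palato-alveolar /dʒ/ becomes [g] when no front vowel follows — gives [g].

/lobudʒ/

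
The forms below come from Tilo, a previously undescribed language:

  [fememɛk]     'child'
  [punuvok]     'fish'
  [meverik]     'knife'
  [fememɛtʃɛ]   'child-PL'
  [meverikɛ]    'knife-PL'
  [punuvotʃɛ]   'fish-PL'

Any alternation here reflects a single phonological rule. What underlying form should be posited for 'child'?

The stem for 'child' ends in [k] in [fememɛk] but [tʃ] in [fememɛtʃɛ].
But 'knife' keeps [k] in both environments ([meverik], [meverikɛ]), so there is no rule changing /k/ to [tʃ] before the PL suffix.
The alternation reflects depalatalization: palato-alveolar /tʃ/ becomes [k] when no front vowel follows. /tʃ/ is underlying.
So 'child' = /fememɛtʃ/.

/fememɛtʃ/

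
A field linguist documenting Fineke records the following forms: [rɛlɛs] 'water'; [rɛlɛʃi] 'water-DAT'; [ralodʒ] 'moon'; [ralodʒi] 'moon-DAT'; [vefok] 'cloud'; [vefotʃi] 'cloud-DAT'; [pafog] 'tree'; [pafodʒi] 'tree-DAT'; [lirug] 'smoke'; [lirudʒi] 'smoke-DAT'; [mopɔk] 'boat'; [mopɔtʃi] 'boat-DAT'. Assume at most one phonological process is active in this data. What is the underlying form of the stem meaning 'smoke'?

'smoke' shows [g] ~ [dʒ] at the end of the stem ([lirug] vs [lirudʒi]).
If /dʒ/ were underlying and a rule turned it into [g] in isolation, 'moon' would also alternate; but it has [dʒ] in both [ralodʒ] and [ralodʒi].
The underlying segment must be /g/; /k/, /g/ and /s/ become palato-alveolar [tʃ], [dʒ] and [ʃ] before a front vowel, yielding [dʒ] there.
Hence 'smoke' is /lirug/ underlyingly.

/lirug/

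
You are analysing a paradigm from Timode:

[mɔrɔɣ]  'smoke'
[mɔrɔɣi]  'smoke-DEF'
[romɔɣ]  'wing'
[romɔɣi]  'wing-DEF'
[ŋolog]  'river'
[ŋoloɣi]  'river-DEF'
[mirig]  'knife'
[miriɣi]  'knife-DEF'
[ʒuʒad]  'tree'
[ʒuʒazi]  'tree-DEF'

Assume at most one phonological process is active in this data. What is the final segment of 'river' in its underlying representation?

/g/

'river' shows [g] ~ [ɣ] at the end of the stem ([ŋolog] vs [ŋoloɣi]).
If /ɣ/ were underlying and a rule turned it into [g] in isolation, 'wing' would also alternate; but it has [ɣ] in both [romɔɣ] and [romɔɣi].
Therefore /g/ is basic and [ɣ] is derived by intervocalic spirantization (voiced stops become fricatives between vowels).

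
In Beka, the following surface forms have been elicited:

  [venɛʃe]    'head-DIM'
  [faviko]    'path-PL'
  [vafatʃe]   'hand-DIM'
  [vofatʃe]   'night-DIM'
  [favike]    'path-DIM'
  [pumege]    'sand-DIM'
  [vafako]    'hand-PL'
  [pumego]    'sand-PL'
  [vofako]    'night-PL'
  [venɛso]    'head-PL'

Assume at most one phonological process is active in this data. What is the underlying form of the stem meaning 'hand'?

/vafatʃ/

In [vafako] and [vafatʃe] the final segment of 'hand' alternates: [k] ~ [tʃ].
Compare 'path', with invariant [k] in [faviko] and [favike]: an analysis with underlying /k/ and a rule producing [tʃ] before the DIM suffix would wrongly predict alternation here too.
The underlying segment must be /tʃ/; palato-alveolar /tʃ/ and /ʃ/ become [k] and [s] when no front vowel follows, yielding [k] there.
Hence 'hand' is /vafatʃ/ underlyingly.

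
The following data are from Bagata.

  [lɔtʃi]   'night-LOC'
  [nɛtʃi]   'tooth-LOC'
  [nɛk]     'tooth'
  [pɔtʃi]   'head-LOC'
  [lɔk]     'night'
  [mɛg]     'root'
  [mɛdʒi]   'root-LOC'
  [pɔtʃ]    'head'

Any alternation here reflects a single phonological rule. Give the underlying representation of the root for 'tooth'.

The root 'tooth' surfaces as [nɛtʃi] and [nɛk], with a stem-final [tʃ] ~ [k] alternation.
Compare 'head', with invariant [tʃ] in [pɔtʃi] and [pɔtʃ]: an analysis with underlying /tʃ/ and a rule producing [k] in isolation would wrongly predict alternation here too.
So /k/ is underlying, and a rule of palatalization before a front vowel — /k/ and /g/ become palato-alveolar [tʃ] and [dʒ] before a front vowel — gives [tʃ].
Hence 'tooth' is /nɛk/ underlyingly.

/nɛk/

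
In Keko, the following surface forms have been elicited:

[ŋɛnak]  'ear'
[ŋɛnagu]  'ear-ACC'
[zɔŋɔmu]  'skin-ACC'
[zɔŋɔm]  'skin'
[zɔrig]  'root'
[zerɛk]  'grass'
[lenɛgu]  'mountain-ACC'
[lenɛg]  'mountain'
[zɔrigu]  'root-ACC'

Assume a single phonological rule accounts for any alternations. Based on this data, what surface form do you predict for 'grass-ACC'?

The stem for 'ear' ends in [g] in [ŋɛnagu] but [k] in [ŋɛnak].
The stem 'root' ([zɔrigu], [zɔrig]) shows [g] unchanged in both environments, so [g] cannot be basic with [k] derived in isolation.
The underlying segment must be /k/; voiceless stops become voiced between vowels, yielding [g] there.
From [zerɛk] the stem 'grass' is /zerɛk/; between vowels this yields [zerɛgu].

[zerɛgu]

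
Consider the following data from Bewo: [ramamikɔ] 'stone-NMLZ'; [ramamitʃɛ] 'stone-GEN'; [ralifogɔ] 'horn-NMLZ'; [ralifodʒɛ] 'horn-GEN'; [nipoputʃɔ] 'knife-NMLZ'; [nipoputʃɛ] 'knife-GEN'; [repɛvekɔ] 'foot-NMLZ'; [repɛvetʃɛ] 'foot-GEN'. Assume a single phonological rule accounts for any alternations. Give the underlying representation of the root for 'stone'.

/ramamik/

The root 'stone' surfaces as [ramamikɔ] and [ramamitʃɛ], with a stem-final [k] ~ [tʃ] alternation.
Compare 'knife', with invariant [tʃ] in [nipoputʃɔ] and [nipoputʃɛ]: an analysis with underlying /tʃ/ and a rule producing [k] before the NMLZ suffix would wrongly predict alternation here too.
The underlying segment must be /k/; /k/ and /g/ become palato-alveolar [tʃ] and [dʒ] before a front vowel, yielding [tʃ] there.
So 'stone' = /ramamik/.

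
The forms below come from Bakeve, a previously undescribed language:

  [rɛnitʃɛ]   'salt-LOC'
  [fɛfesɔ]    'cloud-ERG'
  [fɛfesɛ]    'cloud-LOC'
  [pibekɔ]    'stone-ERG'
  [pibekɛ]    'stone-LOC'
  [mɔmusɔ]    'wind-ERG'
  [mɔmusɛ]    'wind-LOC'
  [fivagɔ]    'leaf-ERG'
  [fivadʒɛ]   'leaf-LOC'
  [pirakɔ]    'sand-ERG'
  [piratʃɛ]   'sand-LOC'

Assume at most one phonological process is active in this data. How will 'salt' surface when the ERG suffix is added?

'sand' shows [k] ~ [tʃ] at the end of the stem ([pirakɔ] vs [piratʃɛ]).
The stem 'stone' ([pibekɔ], [pibekɛ]) shows [k] unchanged in both environments, so [k] cannot be basic with [tʃ] derived before the LOC suffix.
So /tʃ/ is underlying, and a rule of depalatalization — palato-alveolar /tʃ/ and /dʒ/ become [k] and [g] when no front vowel follows — gives [k].
The one attested form of 'salt', [rɛnitʃɛ], shows underlying /rɛnitʃ/. Applying the same rule when no front vowel follows gives [rɛnikɔ].

[rɛnikɔ]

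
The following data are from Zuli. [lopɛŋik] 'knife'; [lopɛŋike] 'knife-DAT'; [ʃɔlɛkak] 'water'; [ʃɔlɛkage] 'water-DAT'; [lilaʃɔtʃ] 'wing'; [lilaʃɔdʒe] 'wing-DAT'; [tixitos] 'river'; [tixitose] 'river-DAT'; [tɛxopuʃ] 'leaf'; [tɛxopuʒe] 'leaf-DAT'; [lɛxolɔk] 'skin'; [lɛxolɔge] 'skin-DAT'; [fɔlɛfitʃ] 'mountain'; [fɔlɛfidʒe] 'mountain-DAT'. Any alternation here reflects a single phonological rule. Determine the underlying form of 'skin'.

In [lɛxolɔk] and [lɛxolɔge] the final segment of 'skin' alternates: [k] ~ [g].
But 'knife' keeps [k] in both environments ([lopɛŋik], [lopɛŋike]), so there is no rule changing /k/ to [g] before the DAT suffix.
Therefore /g/ is basic and [k] is derived by word-final obstruent devoicing (voiced obstruents become voiceless word-finally).

/lɛxolɔg/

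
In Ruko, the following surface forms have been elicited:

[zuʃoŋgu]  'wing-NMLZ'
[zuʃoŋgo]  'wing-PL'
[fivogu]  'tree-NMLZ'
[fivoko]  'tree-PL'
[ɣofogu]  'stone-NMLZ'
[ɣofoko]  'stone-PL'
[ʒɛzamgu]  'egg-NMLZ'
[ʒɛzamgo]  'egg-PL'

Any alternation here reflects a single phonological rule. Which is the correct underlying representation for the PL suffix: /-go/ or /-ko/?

The PL morpheme has two allomorphs, [-go] and [-ko].
The NMLZ suffix, which begins with [g], is invariant after every stem; so [g] is not altered by any rule here.
So the underlying form is /-ko/, and voiceless stops become voiced after a nasal.

/-ko/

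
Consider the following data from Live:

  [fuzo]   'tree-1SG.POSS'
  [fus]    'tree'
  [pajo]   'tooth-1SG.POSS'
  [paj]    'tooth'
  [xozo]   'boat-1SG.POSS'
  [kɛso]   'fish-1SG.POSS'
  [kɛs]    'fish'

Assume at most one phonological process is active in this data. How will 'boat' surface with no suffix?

The root 'tree' surfaces as [fuzo] and [fus], with a stem-final [z] ~ [s] alternation.
Compare 'fish', with invariant [s] in [kɛso] and [kɛs]: an analysis with underlying /s/ and a rule producing [z] before the 1SG.POSS suffix would wrongly predict alternation here too.
The underlying segment must be /z/; voiced obstruents become voiceless word-finally, yielding [s] there.
From [xozo] the stem 'boat' is /xoz/; word-finally this yields [xos].

[xos]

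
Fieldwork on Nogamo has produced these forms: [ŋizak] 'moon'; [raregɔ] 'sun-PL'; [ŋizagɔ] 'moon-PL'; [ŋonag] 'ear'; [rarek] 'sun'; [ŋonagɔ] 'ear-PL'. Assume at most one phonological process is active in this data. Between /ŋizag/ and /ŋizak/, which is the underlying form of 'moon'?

/ŋizak/

The root 'moon' surfaces as [ŋizak] and [ŋizagɔ], with a stem-final [k] ~ [g] alternation.
But 'ear' keeps [g] in both environments ([ŋonag], [ŋonagɔ]), so there is no rule changing /g/ to [k] in isolation.
So /k/ is underlying, and a rule of intervocalic voicing — voiceless stops become voiced between vowels — gives [g].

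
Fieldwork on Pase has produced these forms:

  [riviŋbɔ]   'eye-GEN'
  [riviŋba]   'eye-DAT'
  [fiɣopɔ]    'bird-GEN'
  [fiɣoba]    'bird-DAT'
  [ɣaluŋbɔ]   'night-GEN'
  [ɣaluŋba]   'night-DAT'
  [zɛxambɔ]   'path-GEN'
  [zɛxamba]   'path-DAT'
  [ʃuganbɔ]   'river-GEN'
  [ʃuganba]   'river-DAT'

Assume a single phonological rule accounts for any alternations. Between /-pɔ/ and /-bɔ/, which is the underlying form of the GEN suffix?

/-pɔ/

The GEN suffix surfaces as [-bɔ] and [-pɔ], depending on the final segment of the stem.
The DAT suffix, which begins with [b], is invariant after every stem; so [b] is not altered by any rule here.
The GEN suffix is therefore /-pɔ/ underlyingly, with post-nasal voicing: voiceless stops become voiced after a nasal.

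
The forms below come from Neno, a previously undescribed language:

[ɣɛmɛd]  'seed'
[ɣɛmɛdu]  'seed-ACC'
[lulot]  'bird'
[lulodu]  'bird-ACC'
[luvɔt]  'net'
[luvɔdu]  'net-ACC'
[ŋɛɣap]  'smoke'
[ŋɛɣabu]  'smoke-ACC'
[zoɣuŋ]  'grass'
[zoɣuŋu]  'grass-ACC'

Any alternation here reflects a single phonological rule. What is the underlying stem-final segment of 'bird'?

/t/

The root 'bird' surfaces as [lulot] and [lulodu], with a stem-final [t] ~ [d] alternation.
If /d/ were underlying and a rule turned it into [t] in isolation, 'seed' would also alternate; but it has [d] in both [ɣɛmɛd] and [ɣɛmɛdu].
Therefore /t/ is basic and [d] is derived by intervocalic voicing (voiceless stops become voiced between vowels).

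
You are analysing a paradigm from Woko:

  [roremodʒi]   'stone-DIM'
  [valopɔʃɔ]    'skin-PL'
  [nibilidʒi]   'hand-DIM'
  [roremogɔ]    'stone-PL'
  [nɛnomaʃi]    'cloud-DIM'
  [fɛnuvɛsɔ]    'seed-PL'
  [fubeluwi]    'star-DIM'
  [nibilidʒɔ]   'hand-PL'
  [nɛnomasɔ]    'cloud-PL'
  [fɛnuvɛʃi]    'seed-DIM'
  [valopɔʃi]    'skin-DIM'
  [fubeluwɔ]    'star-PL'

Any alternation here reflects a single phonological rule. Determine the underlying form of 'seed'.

The stem for 'seed' ends in [s] in [fɛnuvɛsɔ] but [ʃ] in [fɛnuvɛʃi].
The stem 'skin' ([valopɔʃɔ], [valopɔʃi]) shows [ʃ] unchanged in both environments, so [ʃ] cannot be basic with [s] derived before the PL suffix.
Therefore /s/ is basic and [ʃ] is derived by palatalization before a front vowel (/g/ and /s/ become palato-alveolar [dʒ] and [ʃ] before a front vowel).
The underlying form of 'seed' is therefore /fɛnuvɛs/.

/fɛnuvɛs/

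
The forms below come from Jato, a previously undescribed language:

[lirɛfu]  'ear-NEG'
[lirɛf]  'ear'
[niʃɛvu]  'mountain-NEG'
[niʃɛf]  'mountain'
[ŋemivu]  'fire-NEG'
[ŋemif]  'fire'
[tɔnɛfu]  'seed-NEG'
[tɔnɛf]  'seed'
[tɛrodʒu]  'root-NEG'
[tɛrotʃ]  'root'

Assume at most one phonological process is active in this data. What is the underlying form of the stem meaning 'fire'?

'fire' shows [v] ~ [f] at the end of the stem ([ŋemivu] vs [ŋemif]).
Compare 'ear', with invariant [f] in [lirɛfu] and [lirɛf]: an analysis with underlying /f/ and a rule producing [v] before the NEG suffix would wrongly predict alternation here too.
The underlying segment must be /v/; voiced obstruents become voiceless word-finally, yielding [f] there.

/ŋemiv/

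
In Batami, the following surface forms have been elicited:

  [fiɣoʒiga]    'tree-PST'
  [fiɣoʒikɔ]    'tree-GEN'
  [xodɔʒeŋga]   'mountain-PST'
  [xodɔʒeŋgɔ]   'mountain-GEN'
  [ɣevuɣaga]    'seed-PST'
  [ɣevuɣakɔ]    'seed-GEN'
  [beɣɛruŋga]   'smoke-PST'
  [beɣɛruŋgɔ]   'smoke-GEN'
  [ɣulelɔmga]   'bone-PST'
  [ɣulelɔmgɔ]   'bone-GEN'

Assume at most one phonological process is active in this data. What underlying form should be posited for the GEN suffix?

The GEN morpheme has two allomorphs, [-gɔ] and [-kɔ].
The PST suffix, which begins with [g], is invariant after every stem; so [g] is not altered by any rule here.
So the underlying form is /-kɔ/, and voiceless stops become voiced after a nasal.

/-kɔ/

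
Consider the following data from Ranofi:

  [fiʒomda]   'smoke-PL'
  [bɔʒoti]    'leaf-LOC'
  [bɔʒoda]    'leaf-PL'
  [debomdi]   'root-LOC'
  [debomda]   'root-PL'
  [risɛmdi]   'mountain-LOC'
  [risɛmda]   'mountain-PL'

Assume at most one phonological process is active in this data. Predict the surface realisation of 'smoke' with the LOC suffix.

The LOC suffix surfaces as [-di] and [-ti], depending on the final segment of the stem.
By contrast the PL suffix keeps its initial [d] throughout — that segment must be underlying.
The LOC suffix is therefore /-ti/ underlyingly, with post-nasal voicing: voiceless stops become voiced after a nasal.
After 'smoke', which ends in a nasal, the suffix surfaces as [-di], giving [fiʒomdi].

[fiʒomdi]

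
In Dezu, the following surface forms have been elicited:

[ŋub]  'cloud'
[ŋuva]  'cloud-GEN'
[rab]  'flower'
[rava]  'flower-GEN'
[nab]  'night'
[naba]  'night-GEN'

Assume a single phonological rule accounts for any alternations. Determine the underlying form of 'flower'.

/rav/

The root 'flower' surfaces as [rab] and [rava], with a stem-final [b] ~ [v] alternation.
Compare 'night', with invariant [b] in [nab] and [naba]: an analysis with underlying /b/ and a rule producing [v] before the GEN suffix would wrongly predict alternation here too.
The alternation reflects word-final hardening: voiced fricatives become stops word-finally. /v/ is underlying.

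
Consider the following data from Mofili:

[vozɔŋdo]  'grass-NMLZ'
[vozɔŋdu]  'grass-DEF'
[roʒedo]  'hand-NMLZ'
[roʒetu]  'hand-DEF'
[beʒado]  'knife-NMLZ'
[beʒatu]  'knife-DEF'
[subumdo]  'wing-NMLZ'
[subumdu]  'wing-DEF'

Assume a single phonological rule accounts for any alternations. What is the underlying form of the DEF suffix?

The DEF suffix surfaces as [-du] and [-tu], depending on the final segment of the stem.
By contrast the NMLZ suffix keeps its initial [d] throughout — that segment must be underlying.
So the underlying form is /-tu/, and voiceless stops become voiced after a nasal.

/-tu/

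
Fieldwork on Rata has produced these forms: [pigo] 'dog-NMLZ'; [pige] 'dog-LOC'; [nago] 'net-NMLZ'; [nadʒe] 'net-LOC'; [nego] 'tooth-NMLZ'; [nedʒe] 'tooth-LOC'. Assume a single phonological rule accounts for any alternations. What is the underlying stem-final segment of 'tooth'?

The stem for 'tooth' ends in [g] in [nego] but [dʒ] in [nedʒe].
Compare 'dog', with invariant [g] in [pigo] and [pige]: an analysis with underlying /g/ and a rule producing [dʒ] before the LOC suffix would wrongly predict alternation here too.
The alternation reflects depalatalization: palato-alveolar /dʒ/ becomes [g] when no front vowel follows. /dʒ/ is underlying.

/dʒ/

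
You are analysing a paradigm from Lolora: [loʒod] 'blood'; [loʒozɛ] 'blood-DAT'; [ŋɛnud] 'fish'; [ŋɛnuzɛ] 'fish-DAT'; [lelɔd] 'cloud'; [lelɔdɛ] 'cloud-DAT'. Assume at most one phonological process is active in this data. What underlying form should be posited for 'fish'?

'fish' shows [d] ~ [z] at the end of the stem ([ŋɛnud] vs [ŋɛnuzɛ]).
If /d/ were underlying and a rule turned it into [z] before the DAT suffix, 'cloud' would also alternate; but it has [d] in both [lelɔd] and [lelɔdɛ].
The underlying segment must be /z/; voiced fricatives become stops word-finally, yielding [d] there.
So 'fish' = /ŋɛnuz/.

/ŋɛnuz/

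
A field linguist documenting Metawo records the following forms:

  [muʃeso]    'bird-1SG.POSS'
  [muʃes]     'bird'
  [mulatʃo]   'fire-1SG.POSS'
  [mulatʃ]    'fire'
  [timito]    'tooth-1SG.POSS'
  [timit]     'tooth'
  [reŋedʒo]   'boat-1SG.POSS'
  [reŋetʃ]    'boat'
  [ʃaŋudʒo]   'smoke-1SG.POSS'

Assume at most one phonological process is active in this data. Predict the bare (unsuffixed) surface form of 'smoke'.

[ʃaŋutʃ]

'boat' shows [dʒ] ~ [tʃ] at the end of the stem ([reŋedʒo] vs [reŋetʃ]).
Compare 'fire', with invariant [tʃ] in [mulatʃo] and [mulatʃ]: an analysis with underlying /tʃ/ and a rule producing [dʒ] before the 1SG.POSS suffix would wrongly predict alternation here too.
The underlying segment must be /dʒ/; voiced obstruents become voiceless word-finally, yielding [tʃ] there.
From [ʃaŋudʒo] the stem 'smoke' is /ʃaŋudʒ/; word-finally this yields [ʃaŋutʃ].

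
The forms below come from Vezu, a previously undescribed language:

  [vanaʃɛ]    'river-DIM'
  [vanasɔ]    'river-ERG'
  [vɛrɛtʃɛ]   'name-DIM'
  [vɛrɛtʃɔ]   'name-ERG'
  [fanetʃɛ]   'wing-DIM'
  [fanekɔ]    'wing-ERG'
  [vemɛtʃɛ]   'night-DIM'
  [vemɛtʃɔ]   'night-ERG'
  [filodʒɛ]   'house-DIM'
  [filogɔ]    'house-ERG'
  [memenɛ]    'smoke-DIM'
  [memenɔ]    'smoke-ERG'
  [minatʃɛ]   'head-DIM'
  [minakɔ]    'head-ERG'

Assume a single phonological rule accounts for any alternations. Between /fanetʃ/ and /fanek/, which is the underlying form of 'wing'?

'wing' shows [tʃ] ~ [k] at the end of the stem ([fanetʃɛ] vs [fanekɔ]).
But 'name' keeps [tʃ] in both environments ([vɛrɛtʃɛ], [vɛrɛtʃɔ]), so there is no rule changing /tʃ/ to [k] before the ERG suffix.
Therefore /k/ is basic and [tʃ] is derived by palatalization before a front vowel (/k/, /g/ and /s/ become palato-alveolar [tʃ], [dʒ] and [ʃ] before a front vowel).

/fanek/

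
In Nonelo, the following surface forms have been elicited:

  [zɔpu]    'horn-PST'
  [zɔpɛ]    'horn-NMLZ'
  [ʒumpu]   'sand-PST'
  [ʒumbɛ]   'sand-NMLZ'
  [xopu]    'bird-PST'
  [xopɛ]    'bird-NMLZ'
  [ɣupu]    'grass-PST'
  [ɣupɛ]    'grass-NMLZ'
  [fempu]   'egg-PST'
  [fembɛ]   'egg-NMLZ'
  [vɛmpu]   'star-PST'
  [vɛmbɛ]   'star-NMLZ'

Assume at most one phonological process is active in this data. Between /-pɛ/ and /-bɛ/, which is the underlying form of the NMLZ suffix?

The NMLZ morpheme has two allomorphs, [-bɛ] and [-pɛ].
The PST suffix, which begins with [p], is invariant after every stem; so [p] is not altered by any rule here.
So the underlying form is /-bɛ/, and voiced stops become voiceless after a vowel.

/-bɛ/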